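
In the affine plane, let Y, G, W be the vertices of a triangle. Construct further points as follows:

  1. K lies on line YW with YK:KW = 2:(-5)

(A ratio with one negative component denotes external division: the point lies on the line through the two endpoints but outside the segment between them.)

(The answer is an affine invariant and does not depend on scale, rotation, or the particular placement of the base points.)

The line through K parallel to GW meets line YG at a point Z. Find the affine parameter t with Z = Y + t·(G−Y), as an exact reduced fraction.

t = -2/3

Assign Y = (0, 0), G = (1, 0), W = (0, 1) — the answer is frame-independent, so this choice is without loss of generality.
1. K lies on line YW with YK:KW = 2:(-5) ⇒ K = (0, -2/3)
through K parallel to GW: direction (-1, 1); meets YG at Z = (-2/3, 0)
Z = Y + t·(G−Y) with t = -2/3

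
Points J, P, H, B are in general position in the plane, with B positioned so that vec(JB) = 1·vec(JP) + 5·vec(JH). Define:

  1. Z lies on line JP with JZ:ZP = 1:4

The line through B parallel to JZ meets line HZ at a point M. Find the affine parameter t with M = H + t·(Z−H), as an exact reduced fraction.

Assign J = (0, 0), P = (1, 0), H = (0, 1), B = (1, 5) — the answer is frame-independent, so this choice is without loss of generality.
1. Z lies on line JP with JZ:ZP = 1:4 ⇒ Z = (1/5, 0)
through B parallel to JZ: direction (1/5, 0); meets HZ at M = (-4/5, 5)
M = H + t·(Z−H) with t = -4

t = -4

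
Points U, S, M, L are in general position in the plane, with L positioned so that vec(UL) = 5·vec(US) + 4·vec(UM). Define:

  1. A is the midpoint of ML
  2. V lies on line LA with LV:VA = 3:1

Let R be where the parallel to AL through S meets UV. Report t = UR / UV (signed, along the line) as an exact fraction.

Choose coordinates U = (0, 0), S = (1, 0), M = (0, 1), L = (5, 4).
1. A is the midpoint of ML ⇒ A = (5/2, 5/2)
2. V lies on line LA with LV:VA = 3:1 ⇒ V = (25/8, 23/8)
through S parallel to AL: direction (5/2, 3/2); meets UV at R = (-15/8, -69/40)
R = U + t·(V−U) with t = -3/5

t = -3/5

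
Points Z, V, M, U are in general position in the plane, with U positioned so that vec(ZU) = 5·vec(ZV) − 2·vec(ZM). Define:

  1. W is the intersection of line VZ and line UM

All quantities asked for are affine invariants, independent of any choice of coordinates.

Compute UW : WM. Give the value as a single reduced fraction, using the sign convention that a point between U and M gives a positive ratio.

UW:WM = 2

Choose coordinates Z = (0, 0), V = (1, 0), M = (0, 1), U = (5, -2).
1. W is the intersection of line VZ and line UM ⇒ W = (5/3, 0)
W = U + t·(M−U) with t = 2/3, so UW:WM = t:(1−t) = 2/3:1/3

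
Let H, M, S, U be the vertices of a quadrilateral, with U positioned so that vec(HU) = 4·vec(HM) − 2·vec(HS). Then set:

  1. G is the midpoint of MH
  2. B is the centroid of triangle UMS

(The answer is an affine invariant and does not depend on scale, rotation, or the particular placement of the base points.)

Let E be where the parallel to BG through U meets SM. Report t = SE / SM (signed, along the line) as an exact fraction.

t = 13/5

Choose coordinates H = (0, 0), M = (1, 0), S = (0, 1), U = (4, -2).
1. G is the midpoint of MH ⇒ G = (1/2, 0)
2. B is the centroid of triangle UMS ⇒ B = (5/3, -1/3)
through U parallel to BG: direction (-7/6, 1/3); meets SM at E = (13/5, -8/5)
E = S + t·(M−S) with t = 13/5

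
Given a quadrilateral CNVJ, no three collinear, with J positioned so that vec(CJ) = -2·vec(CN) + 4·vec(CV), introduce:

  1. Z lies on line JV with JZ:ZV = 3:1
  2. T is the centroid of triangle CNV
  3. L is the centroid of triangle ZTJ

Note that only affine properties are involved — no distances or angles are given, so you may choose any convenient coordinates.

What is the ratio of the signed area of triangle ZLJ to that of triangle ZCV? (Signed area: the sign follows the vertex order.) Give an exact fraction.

Set C = (0, 0), N = (1, 0), V = (0, 1), J = (-2, 4); any affine frame gives the same invariant.
1. Z lies on line JV with JZ:ZV = 3:1 ⇒ Z = (-1/2, 7/4)
2. T is the centroid of triangle CNV ⇒ T = (1/3, 1/3)
3. L is the centroid of triangle ZTJ ⇒ L = (-13/18, 73/36)
2·[ZLJ] = -1/12, 2·[ZCV] = 1/2
[ZLJ]:[ZCV] = -1/12:1/2 = -1/6

[ZLJ]:[ZCV] = -1/6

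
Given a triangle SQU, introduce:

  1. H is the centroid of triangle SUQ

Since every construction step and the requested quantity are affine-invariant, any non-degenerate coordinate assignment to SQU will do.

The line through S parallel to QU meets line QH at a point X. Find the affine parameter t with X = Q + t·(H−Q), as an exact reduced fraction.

t = 3

Choose coordinates S = (0, 0), Q = (1, 0), U = (0, 1).
1. H is the centroid of triangle SUQ ⇒ H = (1/3, 1/3)
through S parallel to QU: direction (-1, 1); meets QH at X = (-1, 1)
X = Q + t·(H−Q) with t = 3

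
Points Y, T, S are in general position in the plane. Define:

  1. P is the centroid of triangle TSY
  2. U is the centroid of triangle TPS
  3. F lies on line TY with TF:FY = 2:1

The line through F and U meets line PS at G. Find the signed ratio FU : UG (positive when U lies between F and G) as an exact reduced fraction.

Work in coordinates with Y = (0, 0), T = (1, 0), S = (0, 1).
1. P is the centroid of triangle TSY ⇒ P = (1/3, 1/3)
2. U is the centroid of triangle TPS ⇒ U = (4/9, 4/9)
3. F lies on line TY with TF:FY = 2:1 ⇒ F = (1/3, 0)
line FU meets PS at G = (7/18, 2/9)
U = F + t·(G−F) with t = 2, so FU:UG = 2:-1

FU:UG = -2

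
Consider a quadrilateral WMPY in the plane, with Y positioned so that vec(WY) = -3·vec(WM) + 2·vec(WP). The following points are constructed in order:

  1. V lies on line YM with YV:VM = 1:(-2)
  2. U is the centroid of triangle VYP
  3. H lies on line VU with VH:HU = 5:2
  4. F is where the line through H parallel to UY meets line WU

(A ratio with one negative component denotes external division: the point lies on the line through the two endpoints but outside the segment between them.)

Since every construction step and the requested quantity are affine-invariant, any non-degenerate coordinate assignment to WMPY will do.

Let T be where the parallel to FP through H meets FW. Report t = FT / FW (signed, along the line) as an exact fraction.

t = 162/385

Choose coordinates W = (0, 0), M = (1, 0), P = (0, 1), Y = (-3, 2).
1. V lies on line YM with YV:VM = 1:(-2) ⇒ V = (-7, 4)
2. U is the centroid of triangle VYP ⇒ U = (-10/3, 7/3)
3. H lies on line VU with VH:HU = 5:2 ⇒ H = (-92/21, 59/21)
4. F is where the line through H parallel to UY meets line WU ⇒ F = (-110/21, 11/3)
through H parallel to FP: direction (110/21, -8/3); meets FW at T = (-446/147, 223/105)
T = F + t·(W−F) with t = 162/385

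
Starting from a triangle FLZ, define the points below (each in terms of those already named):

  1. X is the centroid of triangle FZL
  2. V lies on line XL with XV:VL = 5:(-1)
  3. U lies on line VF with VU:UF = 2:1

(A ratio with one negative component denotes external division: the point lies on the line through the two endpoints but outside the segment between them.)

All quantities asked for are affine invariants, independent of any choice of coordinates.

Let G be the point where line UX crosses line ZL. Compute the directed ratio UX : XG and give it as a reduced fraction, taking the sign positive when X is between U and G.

Assign F = (0, 0), L = (1, 0), Z = (0, 1) — the answer is frame-independent, so this choice is without loss of generality.
1. X is the centroid of triangle FZL ⇒ X = (1/3, 1/3)
2. V lies on line XL with XV:VL = 5:(-1) ⇒ V = (7/6, -1/12)
3. U lies on line VF with VU:UF = 2:1 ⇒ U = (7/18, -1/36)
line UX meets ZL at G = (3/11, 8/11)
X = U + t·(G−U) with t = 11/23, so UX:XG = 11/23:12/23

UX:XG = 11/12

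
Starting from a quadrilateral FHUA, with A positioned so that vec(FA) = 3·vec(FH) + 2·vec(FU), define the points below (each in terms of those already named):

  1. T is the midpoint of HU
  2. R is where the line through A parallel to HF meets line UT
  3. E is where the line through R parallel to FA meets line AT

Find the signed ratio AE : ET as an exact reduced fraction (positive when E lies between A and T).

Work in coordinates with F = (0, 0), H = (1, 0), U = (0, 1), A = (3, 2).
1. T is the midpoint of HU ⇒ T = (1/2, 1/2)
2. R is where the line through A parallel to HF meets line UT ⇒ R = (-1, 2)
3. E is where the line through R parallel to FA meets line AT ⇒ E = (-37, -22)
E = A + t·(T−A) with t = 16, so AE:ET = t:(1−t) = 16:-15

AE:ET = -16/15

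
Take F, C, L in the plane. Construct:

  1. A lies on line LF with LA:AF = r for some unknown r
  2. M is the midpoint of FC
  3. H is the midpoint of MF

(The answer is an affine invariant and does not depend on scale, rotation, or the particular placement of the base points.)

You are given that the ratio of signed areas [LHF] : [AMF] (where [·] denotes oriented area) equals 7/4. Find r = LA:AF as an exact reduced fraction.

Choose coordinates F = (0, 0), C = (1, 0), L = (0, 1).
1. With LA:AF = r, write λ = r/(r+1) so A = L + λ·(F−L); A is affine-linear in λ
2. M is the midpoint of FC ⇒ M = (1/2, 0)
3. H is the midpoint of MF ⇒ H = (1/4, 0)
Every point depending on A is an affine combination of A and λ-independent points, so each such coordinate is linear in λ; the λ² term in each signed area is a multiple of (F−L)×(F−L) = 0, so 2·[LHF] and 2·[AMF] are each linear in λ. Evaluating at λ=0 and λ=1:
  2·[LHF] = -1/4,   2·[AMF] = 1/2·λ − 1/2
So [LHF]:[AMF] = (-1/4) / (1/2·λ − 1/2). Setting this equal to 7/4:
  -1/4 = 7/4·(1/2·λ − 1/2)  ⇒  λ = 5/7
Then r = λ/(1−λ) = (5/7)/(2/7) = 5/2. Check: with r = 5/2, A = (0, 2/7) and [LHF]:[AMF] = 7/4 as required.

r = 5/2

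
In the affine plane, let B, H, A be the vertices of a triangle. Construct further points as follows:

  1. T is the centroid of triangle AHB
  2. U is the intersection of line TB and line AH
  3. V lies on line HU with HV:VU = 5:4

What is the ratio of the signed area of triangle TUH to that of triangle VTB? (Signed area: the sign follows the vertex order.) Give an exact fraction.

[TUH]:[VTB] = -9/8

Work in coordinates with B = (0, 0), H = (1, 0), A = (0, 1).
1. T is the centroid of triangle AHB ⇒ T = (1/3, 1/3)
2. U is the intersection of line TB and line AH ⇒ U = (1/2, 1/2)
3. V lies on line HU with HV:VU = 5:4 ⇒ V = (13/18, 5/18)
2·[TUH] = -1/6, 2·[VTB] = 4/27
[TUH]:[VTB] = -1/6:4/27 = -9/8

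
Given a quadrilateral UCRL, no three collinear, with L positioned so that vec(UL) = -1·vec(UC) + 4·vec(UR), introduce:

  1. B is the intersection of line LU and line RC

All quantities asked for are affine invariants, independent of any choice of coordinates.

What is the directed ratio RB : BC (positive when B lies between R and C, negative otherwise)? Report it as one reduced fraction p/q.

Assign U = (0, 0), C = (1, 0), R = (0, 1), L = (-1, 4) — the answer is frame-independent, so this choice is without loss of generality.
1. B is the intersection of line LU and line RC ⇒ B = (-1/3, 4/3)
B = R + t·(C−R) with t = -1/3, so RB:BC = t:(1−t) = -1/3:4/3

RB:BC = -1/4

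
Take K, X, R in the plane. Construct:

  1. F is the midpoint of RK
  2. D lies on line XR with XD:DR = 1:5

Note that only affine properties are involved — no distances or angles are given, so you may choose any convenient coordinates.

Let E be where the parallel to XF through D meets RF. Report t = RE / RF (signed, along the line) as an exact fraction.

Work in coordinates with K = (0, 0), X = (1, 0), R = (0, 1).
1. F is the midpoint of RK ⇒ F = (0, 1/2)
2. D lies on line XR with XD:DR = 1:5 ⇒ D = (5/6, 1/6)
through D parallel to XF: direction (-1, 1/2); meets RF at E = (0, 7/12)
E = R + t·(F−R) with t = 5/6

t = 5/6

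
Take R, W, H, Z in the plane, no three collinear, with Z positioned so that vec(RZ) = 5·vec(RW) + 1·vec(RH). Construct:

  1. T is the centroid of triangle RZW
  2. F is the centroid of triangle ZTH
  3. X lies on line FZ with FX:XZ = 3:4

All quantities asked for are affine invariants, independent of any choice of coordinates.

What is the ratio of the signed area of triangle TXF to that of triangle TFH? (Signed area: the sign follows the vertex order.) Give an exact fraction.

Work in coordinates with R = (0, 0), W = (1, 0), H = (0, 1), Z = (5, 1).
1. T is the centroid of triangle RZW ⇒ T = (2, 1/3)
2. F is the centroid of triangle ZTH ⇒ F = (7/3, 7/9)
3. X lies on line FZ with FX:XZ = 3:4 ⇒ X = (73/21, 55/63)
2·[TXF] = 10/21, 2·[TFH] = 10/9
[TXF]:[TFH] = 10/21:10/9 = 3/7

[TXF]:[TFH] = 3/7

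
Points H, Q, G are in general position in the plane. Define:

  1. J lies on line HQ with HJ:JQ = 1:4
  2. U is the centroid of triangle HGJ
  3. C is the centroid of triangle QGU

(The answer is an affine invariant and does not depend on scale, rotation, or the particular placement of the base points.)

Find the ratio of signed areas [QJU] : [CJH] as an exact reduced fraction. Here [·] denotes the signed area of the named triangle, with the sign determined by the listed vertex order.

[QJU]:[CJH] = 3

Set H = (0, 0), Q = (1, 0), G = (0, 1); any affine frame gives the same invariant.
1. J lies on line HQ with HJ:JQ = 1:4 ⇒ J = (1/5, 0)
2. U is the centroid of triangle HGJ ⇒ U = (1/15, 1/3)
3. C is the centroid of triangle QGU ⇒ C = (16/45, 4/9)
2·[QJU] = -4/15, 2·[CJH] = -4/45
[QJU]:[CJH] = -4/15:-4/45 = 3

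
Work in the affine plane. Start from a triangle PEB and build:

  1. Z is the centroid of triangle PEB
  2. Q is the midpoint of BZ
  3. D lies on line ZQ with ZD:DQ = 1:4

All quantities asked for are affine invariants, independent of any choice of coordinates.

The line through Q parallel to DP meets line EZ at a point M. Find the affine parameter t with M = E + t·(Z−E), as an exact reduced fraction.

t = 16/11

Set P = (0, 0), E = (1, 0), B = (0, 1); any affine frame gives the same invariant.
1. Z is the centroid of triangle PEB ⇒ Z = (1/3, 1/3)
2. Q is the midpoint of BZ ⇒ Q = (1/6, 2/3)
3. D lies on line ZQ with ZD:DQ = 1:4 ⇒ D = (3/10, 2/5)
through Q parallel to DP: direction (-3/10, -2/5); meets EZ at M = (1/33, 16/33)
M = E + t·(Z−E) with t = 16/11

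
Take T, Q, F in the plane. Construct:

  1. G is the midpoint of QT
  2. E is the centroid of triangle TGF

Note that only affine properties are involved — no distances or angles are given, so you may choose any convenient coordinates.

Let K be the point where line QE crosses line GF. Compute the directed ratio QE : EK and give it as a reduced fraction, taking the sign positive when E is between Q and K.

QE:EK = -4

Assign T = (0, 0), Q = (1, 0), F = (0, 1) — the answer is frame-independent, so this choice is without loss of generality.
1. G is the midpoint of QT ⇒ G = (1/2, 0)
2. E is the centroid of triangle TGF ⇒ E = (1/6, 1/3)
line QE meets GF at K = (3/8, 1/4)
E = Q + t·(K−Q) with t = 4/3, so QE:EK = 4/3:-1/3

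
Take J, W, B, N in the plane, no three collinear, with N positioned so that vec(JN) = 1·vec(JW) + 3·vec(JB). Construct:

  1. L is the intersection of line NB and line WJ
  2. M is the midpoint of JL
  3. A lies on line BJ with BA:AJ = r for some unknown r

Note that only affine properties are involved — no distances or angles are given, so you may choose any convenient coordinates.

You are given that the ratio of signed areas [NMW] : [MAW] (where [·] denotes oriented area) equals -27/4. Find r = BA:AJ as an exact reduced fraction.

r = 5/4

Assign J = (0, 0), W = (1, 0), B = (0, 1), N = (1, 3) — the answer is frame-independent, so this choice is without loss of generality.
1. L is the intersection of line NB and line WJ ⇒ L = (-1/2, 0)
2. M is the midpoint of JL ⇒ M = (-1/4, 0)
3. With BA:AJ = r, write λ = r/(r+1) so A = B + λ·(J−B); A is affine-linear in λ
Every point depending on A is an affine combination of A and λ-independent points, so each such coordinate is linear in λ; the λ² term in each signed area is a multiple of (J−B)×(J−B) = 0, so 2·[NMW] and 2·[MAW] are each linear in λ. Evaluating at λ=0 and λ=1:
  2·[NMW] = 15/4,   2·[MAW] = 5/4·λ − 5/4
So [NMW]:[MAW] = (15/4) / (5/4·λ − 5/4). Setting this equal to -27/4:
  15/4 = -27/4·(5/4·λ − 5/4)  ⇒  λ = 5/9
Then r = λ/(1−λ) = (5/9)/(4/9) = 5/4. Check: with r = 5/4, A = (0, 4/9) and [NMW]:[MAW] = -27/4 as required.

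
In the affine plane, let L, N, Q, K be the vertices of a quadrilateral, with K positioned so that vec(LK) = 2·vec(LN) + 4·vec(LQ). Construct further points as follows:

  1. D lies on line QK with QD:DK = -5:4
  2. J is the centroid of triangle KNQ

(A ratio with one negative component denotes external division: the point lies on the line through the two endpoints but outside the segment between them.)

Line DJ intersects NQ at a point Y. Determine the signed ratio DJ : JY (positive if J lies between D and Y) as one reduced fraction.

DJ:JY = 14

Choose coordinates L = (0, 0), N = (1, 0), Q = (0, 1), K = (2, 4).
1. D lies on line QK with QD:DK = -5:4 ⇒ D = (10, 16)
2. J is the centroid of triangle KNQ ⇒ J = (1, 5/3)
line DJ meets NQ at Y = (5/14, 9/14)
J = D + t·(Y−D) with t = 14/15, so DJ:JY = 14/15:1/15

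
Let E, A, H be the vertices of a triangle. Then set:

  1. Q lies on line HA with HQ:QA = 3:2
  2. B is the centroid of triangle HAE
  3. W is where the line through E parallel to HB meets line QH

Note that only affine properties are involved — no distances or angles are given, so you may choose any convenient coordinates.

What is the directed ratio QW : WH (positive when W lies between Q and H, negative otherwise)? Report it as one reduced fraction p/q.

QW:WH = -8/5

Set E = (0, 0), A = (1, 0), H = (0, 1); any affine frame gives the same invariant.
1. Q lies on line HA with HQ:QA = 3:2 ⇒ Q = (3/5, 2/5)
2. B is the centroid of triangle HAE ⇒ B = (1/3, 1/3)
3. W is where the line through E parallel to HB meets line QH ⇒ W = (-1, 2)
W = Q + t·(H−Q) with t = 8/3, so QW:WH = t:(1−t) = 8/3:-5/3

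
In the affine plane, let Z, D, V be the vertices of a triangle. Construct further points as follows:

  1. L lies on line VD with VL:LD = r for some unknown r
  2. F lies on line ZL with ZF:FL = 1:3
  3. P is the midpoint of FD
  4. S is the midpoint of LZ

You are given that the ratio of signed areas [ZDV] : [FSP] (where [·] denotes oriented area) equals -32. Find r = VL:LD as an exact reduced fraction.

Work in coordinates with Z = (0, 0), D = (1, 0), V = (0, 1).
1. With VL:LD = r, write λ = r/(r+1) so L = V + λ·(D−V); L is affine-linear in λ
2. F lies on line ZL with ZF:FL = 1:3 ⇒ F is an affine combination of earlier points and hence also affine-linear in λ
3. P is the midpoint of FD ⇒ P is an affine combination of earlier points and hence also affine-linear in λ
4. S is the midpoint of LZ ⇒ S is an affine combination of earlier points and hence also affine-linear in λ
Every point depending on L is an affine combination of L and λ-independent points, so each such coordinate is linear in λ; the λ² term in each signed area is a multiple of (D−V)×(D−V) = 0, so 2·[ZDV] and 2·[FSP] are each linear in λ. Evaluating at λ=0 and λ=1:
  2·[ZDV] = 1,   2·[FSP] = 1/8·λ − 1/8
So [ZDV]:[FSP] = (1) / (1/8·λ − 1/8). Setting this equal to -32:
  1 = -32·(1/8·λ − 1/8)  ⇒  λ = 3/4
Then r = λ/(1−λ) = (3/4)/(1/4) = 3. Check: with r = 3, L = (3/4, 1/4) and [ZDV]:[FSP] = -32 as required.

r = 3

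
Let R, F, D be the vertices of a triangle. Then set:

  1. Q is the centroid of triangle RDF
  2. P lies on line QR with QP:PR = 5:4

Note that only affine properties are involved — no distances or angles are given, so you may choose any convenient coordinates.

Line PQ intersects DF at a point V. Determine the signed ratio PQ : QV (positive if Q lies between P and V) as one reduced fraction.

PQ:QV = 10/9

Set R = (0, 0), F = (1, 0), D = (0, 1); any affine frame gives the same invariant.
1. Q is the centroid of triangle RDF ⇒ Q = (1/3, 1/3)
2. P lies on line QR with QP:PR = 5:4 ⇒ P = (4/27, 4/27)
line PQ meets DF at V = (1/2, 1/2)
Q = P + t·(V−P) with t = 10/19, so PQ:QV = 10/19:9/19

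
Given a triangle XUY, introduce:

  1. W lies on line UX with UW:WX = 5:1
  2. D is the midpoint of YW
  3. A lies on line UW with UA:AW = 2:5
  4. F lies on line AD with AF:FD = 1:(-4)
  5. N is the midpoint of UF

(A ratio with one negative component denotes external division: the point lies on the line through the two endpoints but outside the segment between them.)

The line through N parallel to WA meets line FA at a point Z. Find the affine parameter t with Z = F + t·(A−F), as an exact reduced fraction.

t = 1/2

Set X = (0, 0), U = (1, 0), Y = (0, 1); any affine frame gives the same invariant.
1. W lies on line UX with UW:WX = 5:1 ⇒ W = (1/6, 0)
2. D is the midpoint of YW ⇒ D = (1/12, 1/2)
3. A lies on line UW with UA:AW = 2:5 ⇒ A = (16/21, 0)
4. F lies on line AD with AF:FD = 1:(-4) ⇒ F = (83/84, -1/6)
5. N is the midpoint of UF ⇒ N = (167/168, -1/12)
through N parallel to WA: direction (25/42, 0); meets FA at Z = (7/8, -1/12)
Z = F + t·(A−F) with t = 1/2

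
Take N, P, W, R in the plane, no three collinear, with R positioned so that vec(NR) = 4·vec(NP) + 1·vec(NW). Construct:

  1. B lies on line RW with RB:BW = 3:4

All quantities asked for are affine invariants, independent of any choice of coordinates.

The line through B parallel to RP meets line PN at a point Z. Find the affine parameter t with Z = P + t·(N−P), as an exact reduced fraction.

t = 12/7

Choose coordinates N = (0, 0), P = (1, 0), W = (0, 1), R = (4, 1).
1. B lies on line RW with RB:BW = 3:4 ⇒ B = (16/7, 1)
through B parallel to RP: direction (-3, -1); meets PN at Z = (-5/7, 0)
Z = P + t·(N−P) with t = 12/7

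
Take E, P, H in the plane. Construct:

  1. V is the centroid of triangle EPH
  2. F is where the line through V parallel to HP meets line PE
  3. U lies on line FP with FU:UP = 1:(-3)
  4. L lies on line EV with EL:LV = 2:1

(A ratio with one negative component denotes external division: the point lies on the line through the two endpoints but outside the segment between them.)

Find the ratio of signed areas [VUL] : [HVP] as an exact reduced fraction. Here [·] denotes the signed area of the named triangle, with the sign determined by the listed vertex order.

Work in coordinates with E = (0, 0), P = (1, 0), H = (0, 1).
1. V is the centroid of triangle EPH ⇒ V = (1/3, 1/3)
2. F is where the line through V parallel to HP meets line PE ⇒ F = (2/3, 0)
3. U lies on line FP with FU:UP = 1:(-3) ⇒ U = (1/2, 0)
4. L lies on line EV with EL:LV = 2:1 ⇒ L = (2/9, 2/9)
2·[VUL] = -1/18, 2·[HVP] = 1/3
[VUL]:[HVP] = -1/18:1/3 = -1/6

[VUL]:[HVP] = -1/6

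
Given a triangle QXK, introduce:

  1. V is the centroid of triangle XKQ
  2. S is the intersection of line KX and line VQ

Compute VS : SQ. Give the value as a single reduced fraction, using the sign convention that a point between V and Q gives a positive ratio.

VS:SQ = -1/3

Work in coordinates with Q = (0, 0), X = (1, 0), K = (0, 1).
1. V is the centroid of triangle XKQ ⇒ V = (1/3, 1/3)
2. S is the intersection of line KX and line VQ ⇒ S = (1/2, 1/2)
S = V + t·(Q−V) with t = -1/2, so VS:SQ = t:(1−t) = -1/2:3/2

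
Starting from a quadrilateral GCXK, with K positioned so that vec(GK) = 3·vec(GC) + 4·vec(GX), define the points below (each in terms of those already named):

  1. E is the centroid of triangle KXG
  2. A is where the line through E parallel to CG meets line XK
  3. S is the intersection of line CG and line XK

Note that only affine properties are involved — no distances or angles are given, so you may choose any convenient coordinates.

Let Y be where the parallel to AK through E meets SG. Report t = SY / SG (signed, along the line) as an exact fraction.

Choose coordinates G = (0, 0), C = (1, 0), X = (0, 1), K = (3, 4).
1. E is the centroid of triangle KXG ⇒ E = (1, 5/3)
2. A is where the line through E parallel to CG meets line XK ⇒ A = (2/3, 5/3)
3. S is the intersection of line CG and line XK ⇒ S = (-1, 0)
through E parallel to AK: direction (7/3, 7/3); meets SG at Y = (-2/3, 0)
Y = S + t·(G−S) with t = 1/3

t = 1/3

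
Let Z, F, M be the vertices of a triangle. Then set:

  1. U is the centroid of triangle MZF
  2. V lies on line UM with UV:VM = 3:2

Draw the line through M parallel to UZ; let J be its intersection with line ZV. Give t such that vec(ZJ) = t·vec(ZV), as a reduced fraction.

Work in coordinates with Z = (0, 0), F = (1, 0), M = (0, 1).
1. U is the centroid of triangle MZF ⇒ U = (1/3, 1/3)
2. V lies on line UM with UV:VM = 3:2 ⇒ V = (2/15, 11/15)
through M parallel to UZ: direction (-1/3, -1/3); meets ZV at J = (2/9, 11/9)
J = Z + t·(V−Z) with t = 5/3

t = 5/3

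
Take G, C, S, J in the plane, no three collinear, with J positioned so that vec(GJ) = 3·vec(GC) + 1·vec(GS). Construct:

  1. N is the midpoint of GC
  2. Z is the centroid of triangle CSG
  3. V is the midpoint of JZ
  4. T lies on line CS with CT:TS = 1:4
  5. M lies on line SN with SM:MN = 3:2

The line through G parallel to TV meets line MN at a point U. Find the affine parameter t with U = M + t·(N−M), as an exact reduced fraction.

Set G = (0, 0), C = (1, 0), S = (0, 1), J = (3, 1); any affine frame gives the same invariant.
1. N is the midpoint of GC ⇒ N = (1/2, 0)
2. Z is the centroid of triangle CSG ⇒ Z = (1/3, 1/3)
3. V is the midpoint of JZ ⇒ V = (5/3, 2/3)
4. T lies on line CS with CT:TS = 1:4 ⇒ T = (4/5, 1/5)
5. M lies on line SN with SM:MN = 3:2 ⇒ M = (3/10, 2/5)
through G parallel to TV: direction (13/15, 7/15); meets MN at U = (13/33, 7/33)
U = M + t·(N−M) with t = 31/66

t = 31/66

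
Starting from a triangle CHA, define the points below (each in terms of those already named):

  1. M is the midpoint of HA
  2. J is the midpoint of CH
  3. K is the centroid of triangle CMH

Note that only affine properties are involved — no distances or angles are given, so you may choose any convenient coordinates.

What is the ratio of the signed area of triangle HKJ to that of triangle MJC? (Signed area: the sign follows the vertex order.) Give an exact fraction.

[HKJ]:[MJC] = -1/3

Work in coordinates with C = (0, 0), H = (1, 0), A = (0, 1).
1. M is the midpoint of HA ⇒ M = (1/2, 1/2)
2. J is the midpoint of CH ⇒ J = (1/2, 0)
3. K is the centroid of triangle CMH ⇒ K = (1/2, 1/6)
2·[HKJ] = 1/12, 2·[MJC] = -1/4
[HKJ]:[MJC] = 1/12:-1/4 = -1/3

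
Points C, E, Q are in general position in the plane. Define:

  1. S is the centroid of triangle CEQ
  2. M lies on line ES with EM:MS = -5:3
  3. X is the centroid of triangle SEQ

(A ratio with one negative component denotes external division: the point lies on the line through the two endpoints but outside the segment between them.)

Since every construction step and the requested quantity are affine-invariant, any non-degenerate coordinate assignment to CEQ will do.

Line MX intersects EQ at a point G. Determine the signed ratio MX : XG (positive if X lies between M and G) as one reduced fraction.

Choose coordinates C = (0, 0), E = (1, 0), Q = (0, 1).
1. S is the centroid of triangle CEQ ⇒ S = (1/3, 1/3)
2. M lies on line ES with EM:MS = -5:3 ⇒ M = (-2/3, 5/6)
3. X is the centroid of triangle SEQ ⇒ X = (4/9, 4/9)
line MX meets EQ at G = (8/13, 5/13)
X = M + t·(G−M) with t = 13/15, so MX:XG = 13/15:2/15

MX:XG = 13/2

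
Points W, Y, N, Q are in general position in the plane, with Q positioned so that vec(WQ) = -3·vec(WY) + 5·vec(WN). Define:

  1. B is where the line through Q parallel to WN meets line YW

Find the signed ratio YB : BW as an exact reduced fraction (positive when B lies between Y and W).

YB:BW = -4/3

Choose coordinates W = (0, 0), Y = (1, 0), N = (0, 1), Q = (-3, 5).
1. B is where the line through Q parallel to WN meets line YW ⇒ B = (-3, 0)
B = Y + t·(W−Y) with t = 4, so YB:BW = t:(1−t) = 4:-3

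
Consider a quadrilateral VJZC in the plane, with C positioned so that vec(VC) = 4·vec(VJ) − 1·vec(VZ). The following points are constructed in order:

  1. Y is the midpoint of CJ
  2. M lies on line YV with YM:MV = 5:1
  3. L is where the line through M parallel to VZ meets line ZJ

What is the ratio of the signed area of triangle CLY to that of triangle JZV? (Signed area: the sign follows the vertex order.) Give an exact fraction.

[CLY]:[JZV] = 7/12

Work in coordinates with V = (0, 0), J = (1, 0), Z = (0, 1), C = (4, -1).
1. Y is the midpoint of CJ ⇒ Y = (5/2, -1/2)
2. M lies on line YV with YM:MV = 5:1 ⇒ M = (5/12, -1/12)
3. L is where the line through M parallel to VZ meets line ZJ ⇒ L = (5/12, 7/12)
2·[CLY] = 7/12, 2·[JZV] = 1
[CLY]:[JZV] = 7/12:1 = 7/12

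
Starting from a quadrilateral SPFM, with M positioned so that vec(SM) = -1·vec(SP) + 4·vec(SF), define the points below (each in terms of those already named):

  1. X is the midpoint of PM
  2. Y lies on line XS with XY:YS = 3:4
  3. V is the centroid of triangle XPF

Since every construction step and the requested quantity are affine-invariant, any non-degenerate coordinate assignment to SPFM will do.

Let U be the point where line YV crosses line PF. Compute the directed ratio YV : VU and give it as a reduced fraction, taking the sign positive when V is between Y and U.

YV:VU = -4/7

Choose coordinates S = (0, 0), P = (1, 0), F = (0, 1), M = (-1, 4).
1. X is the midpoint of PM ⇒ X = (0, 2)
2. Y lies on line XS with XY:YS = 3:4 ⇒ Y = (0, 8/7)
3. V is the centroid of triangle XPF ⇒ V = (1/3, 1)
line YV meets PF at U = (-1/4, 5/4)
V = Y + t·(U−Y) with t = -4/3, so YV:VU = -4/3:7/3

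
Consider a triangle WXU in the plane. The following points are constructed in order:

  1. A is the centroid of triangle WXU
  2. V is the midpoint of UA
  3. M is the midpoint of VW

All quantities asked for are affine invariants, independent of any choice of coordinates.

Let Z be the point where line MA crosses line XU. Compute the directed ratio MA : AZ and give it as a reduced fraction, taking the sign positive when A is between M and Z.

MA:AZ = 3/4

Work in coordinates with W = (0, 0), X = (1, 0), U = (0, 1).
1. A is the centroid of triangle WXU ⇒ A = (1/3, 1/3)
2. V is the midpoint of UA ⇒ V = (1/6, 2/3)
3. M is the midpoint of VW ⇒ M = (1/12, 1/3)
line MA meets XU at Z = (2/3, 1/3)
A = M + t·(Z−M) with t = 3/7, so MA:AZ = 3/7:4/7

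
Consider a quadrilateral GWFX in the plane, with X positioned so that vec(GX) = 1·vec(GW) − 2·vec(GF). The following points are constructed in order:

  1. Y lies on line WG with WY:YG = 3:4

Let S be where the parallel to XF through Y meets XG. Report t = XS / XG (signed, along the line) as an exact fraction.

t = -5/7

Set G = (0, 0), W = (1, 0), F = (0, 1), X = (1, -2); any affine frame gives the same invariant.
1. Y lies on line WG with WY:YG = 3:4 ⇒ Y = (4/7, 0)
through Y parallel to XF: direction (-1, 3); meets XG at S = (12/7, -24/7)
S = X + t·(G−X) with t = -5/7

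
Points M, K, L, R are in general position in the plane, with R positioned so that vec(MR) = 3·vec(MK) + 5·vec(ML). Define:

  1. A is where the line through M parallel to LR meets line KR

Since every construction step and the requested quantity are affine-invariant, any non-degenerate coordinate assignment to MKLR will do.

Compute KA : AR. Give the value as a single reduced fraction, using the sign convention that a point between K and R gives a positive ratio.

KA:AR = 4/3

Choose coordinates M = (0, 0), K = (1, 0), L = (0, 1), R = (3, 5).
1. A is where the line through M parallel to LR meets line KR ⇒ A = (15/7, 20/7)
A = K + t·(R−K) with t = 4/7, so KA:AR = t:(1−t) = 4/7:3/7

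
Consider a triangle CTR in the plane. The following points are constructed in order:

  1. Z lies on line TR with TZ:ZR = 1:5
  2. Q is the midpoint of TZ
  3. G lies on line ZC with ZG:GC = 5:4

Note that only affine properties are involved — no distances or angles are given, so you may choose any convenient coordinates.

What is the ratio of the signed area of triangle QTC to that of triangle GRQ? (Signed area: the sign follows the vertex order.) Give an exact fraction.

[QTC]:[GRQ] = 9/55

Work in coordinates with C = (0, 0), T = (1, 0), R = (0, 1).
1. Z lies on line TR with TZ:ZR = 1:5 ⇒ Z = (5/6, 1/6)
2. Q is the midpoint of TZ ⇒ Q = (11/12, 1/12)
3. G lies on line ZC with ZG:GC = 5:4 ⇒ G = (10/27, 2/27)
2·[QTC] = -1/12, 2·[GRQ] = -55/108
[QTC]:[GRQ] = -1/12:-55/108 = 9/55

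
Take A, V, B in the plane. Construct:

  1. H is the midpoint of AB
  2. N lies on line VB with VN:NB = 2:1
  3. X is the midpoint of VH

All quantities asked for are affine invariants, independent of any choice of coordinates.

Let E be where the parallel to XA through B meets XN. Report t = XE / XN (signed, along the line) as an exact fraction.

Work in coordinates with A = (0, 0), V = (1, 0), B = (0, 1).
1. H is the midpoint of AB ⇒ H = (0, 1/2)
2. N lies on line VB with VN:NB = 2:1 ⇒ N = (1/3, 2/3)
3. X is the midpoint of VH ⇒ X = (1/2, 1/4)
through B parallel to XA: direction (-1/2, -1/4); meets XN at E = (1/6, 13/12)
E = X + t·(N−X) with t = 2

t = 2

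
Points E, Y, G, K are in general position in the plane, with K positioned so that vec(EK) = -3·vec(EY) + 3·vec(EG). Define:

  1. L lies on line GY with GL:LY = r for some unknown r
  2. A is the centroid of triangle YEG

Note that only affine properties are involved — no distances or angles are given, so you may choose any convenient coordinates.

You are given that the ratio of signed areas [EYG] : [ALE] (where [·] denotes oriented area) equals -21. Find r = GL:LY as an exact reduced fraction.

Work in coordinates with E = (0, 0), Y = (1, 0), G = (0, 1), K = (-3, 3).
1. With GL:LY = r, write λ = r/(r+1) so L = G + λ·(Y−G); L is affine-linear in λ
2. A is the centroid of triangle YEG ⇒ A = (1/3, 1/3)
Every point depending on L is an affine combination of L and λ-independent points, so each such coordinate is linear in λ; the λ² term in each signed area is a multiple of (Y−G)×(Y−G) = 0, so 2·[EYG] and 2·[ALE] are each linear in λ. Evaluating at λ=0 and λ=1:
  2·[EYG] = 1,   2·[ALE] = -2/3·λ + 1/3
So [EYG]:[ALE] = (1) / (-2/3·λ + 1/3). Setting this equal to -21:
  1 = -21·(-2/3·λ + 1/3)  ⇒  λ = 4/7
Then r = λ/(1−λ) = (4/7)/(3/7) = 4/3. Check: with r = 4/3, L = (4/7, 3/7) and [EYG]:[ALE] = -21 as required.

r = 4/3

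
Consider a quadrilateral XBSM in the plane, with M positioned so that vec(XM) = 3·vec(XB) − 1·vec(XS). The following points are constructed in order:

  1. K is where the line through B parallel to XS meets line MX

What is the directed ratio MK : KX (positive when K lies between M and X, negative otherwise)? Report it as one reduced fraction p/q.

MK:KX = 2

Choose coordinates X = (0, 0), B = (1, 0), S = (0, 1), M = (3, -1).
1. K is where the line through B parallel to XS meets line MX ⇒ K = (1, -1/3)
K = M + t·(X−M) with t = 2/3, so MK:KX = t:(1−t) = 2/3:1/3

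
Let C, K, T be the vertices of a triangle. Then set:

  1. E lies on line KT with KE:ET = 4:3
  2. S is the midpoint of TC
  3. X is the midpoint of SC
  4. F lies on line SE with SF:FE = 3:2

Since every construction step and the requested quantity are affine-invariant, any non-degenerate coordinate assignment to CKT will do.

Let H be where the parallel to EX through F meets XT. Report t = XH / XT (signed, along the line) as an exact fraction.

t = 2/15

Set C = (0, 0), K = (1, 0), T = (0, 1); any affine frame gives the same invariant.
1. E lies on line KT with KE:ET = 4:3 ⇒ E = (3/7, 4/7)
2. S is the midpoint of TC ⇒ S = (0, 1/2)
3. X is the midpoint of SC ⇒ X = (0, 1/4)
4. F lies on line SE with SF:FE = 3:2 ⇒ F = (9/35, 19/35)
through F parallel to EX: direction (-3/7, -9/28); meets XT at H = (0, 7/20)
H = X + t·(T−X) with t = 2/15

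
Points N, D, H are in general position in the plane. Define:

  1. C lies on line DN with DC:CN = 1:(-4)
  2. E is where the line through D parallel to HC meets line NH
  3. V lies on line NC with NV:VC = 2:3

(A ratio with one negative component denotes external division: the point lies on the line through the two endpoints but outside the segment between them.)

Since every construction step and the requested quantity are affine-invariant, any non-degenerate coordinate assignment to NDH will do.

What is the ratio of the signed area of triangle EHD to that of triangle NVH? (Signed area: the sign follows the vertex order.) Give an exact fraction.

[EHD]:[NVH] = -15/32

Choose coordinates N = (0, 0), D = (1, 0), H = (0, 1).
1. C lies on line DN with DC:CN = 1:(-4) ⇒ C = (4/3, 0)
2. E is where the line through D parallel to HC meets line NH ⇒ E = (0, 3/4)
3. V lies on line NC with NV:VC = 2:3 ⇒ V = (8/15, 0)
2·[EHD] = -1/4, 2·[NVH] = 8/15
[EHD]:[NVH] = -1/4:8/15 = -15/32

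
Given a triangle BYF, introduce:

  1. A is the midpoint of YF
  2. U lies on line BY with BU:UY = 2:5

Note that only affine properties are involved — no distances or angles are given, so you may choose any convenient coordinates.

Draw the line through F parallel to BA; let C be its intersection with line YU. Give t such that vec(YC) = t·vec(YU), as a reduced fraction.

Work in coordinates with B = (0, 0), Y = (1, 0), F = (0, 1).
1. A is the midpoint of YF ⇒ A = (1/2, 1/2)
2. U lies on line BY with BU:UY = 2:5 ⇒ U = (2/7, 0)
through F parallel to BA: direction (1/2, 1/2); meets YU at C = (-1, 0)
C = Y + t·(U−Y) with t = 14/5

t = 14/5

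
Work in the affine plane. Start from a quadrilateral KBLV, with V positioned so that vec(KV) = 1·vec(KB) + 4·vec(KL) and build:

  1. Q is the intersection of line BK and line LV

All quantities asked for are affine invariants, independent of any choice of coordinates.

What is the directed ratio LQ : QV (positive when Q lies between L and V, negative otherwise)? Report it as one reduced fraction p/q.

LQ:QV = -1/4

Set K = (0, 0), B = (1, 0), L = (0, 1), V = (1, 4); any affine frame gives the same invariant.
1. Q is the intersection of line BK and line LV ⇒ Q = (-1/3, 0)
Q = L + t·(V−L) with t = -1/3, so LQ:QV = t:(1−t) = -1/3:4/3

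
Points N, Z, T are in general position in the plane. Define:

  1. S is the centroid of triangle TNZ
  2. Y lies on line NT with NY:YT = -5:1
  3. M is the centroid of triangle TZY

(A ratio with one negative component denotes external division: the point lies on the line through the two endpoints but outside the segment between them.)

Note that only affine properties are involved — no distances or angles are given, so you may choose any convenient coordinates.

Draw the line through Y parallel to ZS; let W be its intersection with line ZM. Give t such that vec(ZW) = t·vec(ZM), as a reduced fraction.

t = 9/5

Set N = (0, 0), Z = (1, 0), T = (0, 1); any affine frame gives the same invariant.
1. S is the centroid of triangle TNZ ⇒ S = (1/3, 1/3)
2. Y lies on line NT with NY:YT = -5:1 ⇒ Y = (0, 5/4)
3. M is the centroid of triangle TZY ⇒ M = (1/3, 3/4)
through Y parallel to ZS: direction (-2/3, 1/3); meets ZM at W = (-1/5, 27/20)
W = Z + t·(M−Z) with t = 9/5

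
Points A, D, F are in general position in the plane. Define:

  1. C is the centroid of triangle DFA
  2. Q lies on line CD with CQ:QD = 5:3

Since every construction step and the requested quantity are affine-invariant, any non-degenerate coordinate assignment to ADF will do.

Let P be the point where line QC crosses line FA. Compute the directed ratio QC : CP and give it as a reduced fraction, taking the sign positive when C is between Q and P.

QC:CP = 5/4

Set A = (0, 0), D = (1, 0), F = (0, 1); any affine frame gives the same invariant.
1. C is the centroid of triangle DFA ⇒ C = (1/3, 1/3)
2. Q lies on line CD with CQ:QD = 5:3 ⇒ Q = (3/4, 1/8)
line QC meets FA at P = (0, 1/2)
C = Q + t·(P−Q) with t = 5/9, so QC:CP = 5/9:4/9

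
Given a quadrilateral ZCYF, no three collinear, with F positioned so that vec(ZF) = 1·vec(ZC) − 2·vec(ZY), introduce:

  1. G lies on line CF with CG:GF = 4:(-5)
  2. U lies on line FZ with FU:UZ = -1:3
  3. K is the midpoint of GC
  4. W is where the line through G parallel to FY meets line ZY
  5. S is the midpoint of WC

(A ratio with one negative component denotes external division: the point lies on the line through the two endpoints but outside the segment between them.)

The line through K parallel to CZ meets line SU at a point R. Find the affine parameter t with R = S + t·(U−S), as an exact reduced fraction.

Work in coordinates with Z = (0, 0), C = (1, 0), Y = (0, 1), F = (1, -2).
1. G lies on line CF with CG:GF = 4:(-5) ⇒ G = (1, 8)
2. U lies on line FZ with FU:UZ = -1:3 ⇒ U = (3/2, -3)
3. K is the midpoint of GC ⇒ K = (1, 4)
4. W is where the line through G parallel to FY meets line ZY ⇒ W = (0, 11)
5. S is the midpoint of WC ⇒ S = (1/2, 11/2)
through K parallel to CZ: direction (-1, 0); meets SU at R = (23/34, 4)
R = S + t·(U−S) with t = 3/17

t = 3/17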